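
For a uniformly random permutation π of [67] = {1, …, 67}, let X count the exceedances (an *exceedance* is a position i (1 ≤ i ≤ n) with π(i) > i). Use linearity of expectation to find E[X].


Write X = Σ_{i=1}^{67} X_i, where X_i = 1_{π(i) > i}.
For each fixed i, π(i) is uniform over {1, …, 67} (marginal of a uniform permutation), so P[π(i) > i] = (n − i)/n. Summing: Σ_{i=1}^{67} (n − i)/n = (0 + 1 + … + 66)/67 = 67(67 − 1)/(2·67) = (67 − 1)/2.
Hence E[X] = Σ_{i=1}^{67} (67 − i)/67 = 33 ≈ 33.000000.

E[X] = 33 = 33.000000.


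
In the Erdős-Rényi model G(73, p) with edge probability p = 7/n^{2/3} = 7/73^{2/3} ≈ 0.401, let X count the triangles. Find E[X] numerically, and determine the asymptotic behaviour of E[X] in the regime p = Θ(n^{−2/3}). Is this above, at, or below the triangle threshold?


Number of potential triangles: C(73, 3) = 62196.
Each occurs with probability p³ ≈ (0.401)³ ≈ 6.43648e-02.
By linearity: E[X] = C(73, 3)·p³ ≈ 62196 · 6.43648e-02 ≈ 4003.233.
Since α = 2/3 < 1, p = c/n^{2/3} ≫ 1/n is above the triangle threshold p ~ 1/n. Asymptotically E[X] ~ (c³/6)·n^{3(1−α)} = (7³/6)·n^{1} → ∞; triangles are abundant w.h.p.

E[X] ≈ 4003.233; in regime p = Θ(1/n^{2/3}) E[X] diverges (above the triangle threshold p ~ 1/n).


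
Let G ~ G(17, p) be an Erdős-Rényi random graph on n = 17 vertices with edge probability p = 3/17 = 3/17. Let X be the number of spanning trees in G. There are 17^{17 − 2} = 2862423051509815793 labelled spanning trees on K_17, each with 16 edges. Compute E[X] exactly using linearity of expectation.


K_17 has 17^{17 − 2} = 2862423051509815793 labelled spanning trees.
For each such spanning tree H, let X_H = 1 if all 16 edges of H are present in G. Then P[X_H = 1] = p^{16} = (3/17)^{16} = 43046721/48661191875666868481.
By linearity: E[X] = Σ_H E[X_H] = 2862423051509815793 · p^{16} = 2862423051509815793 · 43046721/48661191875666868481 = 43046721/17.
Numerically: E[X] ≈ 2.5322e+06.

E[X] = 2862423051509815793 · (3/17)^{16} = 43046721/17 ≈ 2.5322e+06.


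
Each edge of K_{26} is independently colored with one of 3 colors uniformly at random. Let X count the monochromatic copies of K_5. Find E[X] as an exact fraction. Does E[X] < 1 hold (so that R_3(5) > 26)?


E[X] = C(26, 5) · 3^{1 − 10} = 65780 · 3^{−9} = 65780/19683.
As a reduced fraction: E[X] = 65780/19683 ≈ 3.342.
Is E[X] < 1? NO.
Since E[X] ≥ 1, the first-moment bound is inconclusive at n = 26; it does NOT by itself certify R_3(5) > 26.

E[X] = 65780/19683 ≈ 3.342; E[X] ≥ 1; first-moment method inconclusive here.


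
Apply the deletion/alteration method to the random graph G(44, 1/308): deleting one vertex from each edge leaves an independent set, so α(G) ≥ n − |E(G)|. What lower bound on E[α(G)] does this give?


E[|E(G)|] = C(44, 2)·p = 946 · (1/308) = 43/14.
E[α(G)] ≥ n − E[|E(G)|] = 44 − 43/14 = 573/14.
Numerically: ≈ 40.929.
(This is only a lower bound; the true E[α(G)] may be larger.)

E[α(G)] ≥ 573/14 ≈ 40.929.


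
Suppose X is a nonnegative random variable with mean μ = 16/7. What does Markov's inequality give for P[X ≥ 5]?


μ = E[X] = 16/7, a = 5.
Markov: P[X ≥ 5] ≤ μ/a = (16/7)/5 = 16/35.
Numerically: ≈ 0.45714.
(Since a = 5 > μ = 2.28571, the bound 16/35 is < 1 and informative.)

P[X ≥ 5] ≤ 16/35 ≈ 0.45714.


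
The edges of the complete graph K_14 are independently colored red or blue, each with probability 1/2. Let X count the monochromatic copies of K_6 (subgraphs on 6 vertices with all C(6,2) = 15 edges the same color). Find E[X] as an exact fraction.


Let X = Σ_S X_S over the C(14, 6) = 3003 subsets S of size 6, where X_S = 1 if the K_6 on S is monochromatic.
For a fixed S, the K_6 on S has C(6, 2) = 15 edges. P[all 15 edges red] = (1/2)^15, and likewise for blue, so P[monochromatic] = 2·(1/2)^15 = 2^{1 − 15} = 1/16384.
Summing: E[X] = C(14, 6) · 2^{1 − 15} = 3003 · 1/16384 = 3003/16384.
Numerically: E[X] ≈ 0.183.

E[X] = C(14,6)·2^(1−C(6,2)) = 3003/16384 ≈ 0.183.


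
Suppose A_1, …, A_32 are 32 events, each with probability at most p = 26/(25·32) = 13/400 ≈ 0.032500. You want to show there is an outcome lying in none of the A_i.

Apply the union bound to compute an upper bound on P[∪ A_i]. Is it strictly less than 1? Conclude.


Union bound: P[∪_{i=1}^{32} A_i] ≤ Σ_i P[A_i] ≤ 32·p = 32·(13/400) = 26/25.
Numerically: 26/25 ≈ 1.040000.
Is 26/25 < 1? NO.
Since the bound 26/25 is ≥ 1, the union bound is uninformative here; it does NOT by itself certify existence.

32·p = 26/25 ≈ 1.040000; existence NOT certified by the union bound.


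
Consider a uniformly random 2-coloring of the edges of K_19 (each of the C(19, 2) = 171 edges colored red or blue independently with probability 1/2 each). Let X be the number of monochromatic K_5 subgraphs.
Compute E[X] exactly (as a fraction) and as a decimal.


Let X = Σ_S X_S over the C(19, 5) = 11628 subsets S of size 5, where X_S = 1 if the K_5 on S is monochromatic.
For a fixed S, the K_5 on S has C(5, 2) = 10 edges. P[all 10 edges red] = (1/2)^10, and likewise for blue, so P[monochromatic] = 2·(1/2)^10 = 2^{1 − 10} = 1/512.
By linearity of expectation: E[X] = C(19, 5) · 2^{1 − 10} = 11628 · 1/512 = 2907/128.
Numerically: E[X] ≈ 22.711.

E[X] = C(19,5)·2^(1−C(5,2)) = 2907/128 ≈ 22.711.


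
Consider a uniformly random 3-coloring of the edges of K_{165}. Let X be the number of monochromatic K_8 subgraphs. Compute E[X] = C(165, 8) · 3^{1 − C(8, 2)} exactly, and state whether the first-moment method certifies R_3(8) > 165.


E[X] = C(165, 8) · 3^{1 − 28} = 11468588169060 · 3^{−27} = 11468588169060/7625597484987.
As a reduced fraction: E[X] = 141587508260/94143178827 ≈ 1.504.
Is E[X] < 1? NO.
Since E[X] ≥ 1, the first-moment bound is inconclusive at n = 165; it does NOT by itself certify R_3(8) > 165.

E[X] = 141587508260/94143178827 ≈ 1.504; E[X] ≥ 1; first-moment method inconclusive here.


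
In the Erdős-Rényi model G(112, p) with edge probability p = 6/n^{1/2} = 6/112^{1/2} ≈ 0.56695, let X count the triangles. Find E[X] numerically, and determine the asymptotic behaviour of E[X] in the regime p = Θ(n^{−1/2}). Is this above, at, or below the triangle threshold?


Number of potential triangles: C(112, 3) = 227920.
Each occurs with probability p³ ≈ (0.56695)³ ≈ 1.8223287e-01.
By linearity: E[X] = C(112, 3)·p³ ≈ 227920 · 1.8223287e-01 ≈ 41534.51594.
Since α = 1/2 < 1, p = c/n^{1/2} ≫ 1/n is above the triangle threshold p ~ 1/n. Asymptotically E[X] ~ (c³/6)·n^{3(1−α)} = (6³/6)·n^{1.5} → ∞; triangles are abundant w.h.p.

E[X] ≈ 41534.51594; in regime p = Θ(1/n^{1/2}) E[X] diverges (above the triangle threshold p ~ 1/n).


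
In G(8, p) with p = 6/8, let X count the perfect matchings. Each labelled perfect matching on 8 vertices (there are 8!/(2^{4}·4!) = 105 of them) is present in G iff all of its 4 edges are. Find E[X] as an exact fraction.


K_8 has 8!/(2^{4}·4!) = 105 labelled perfect matchings.
For each such perfect matching H, let X_H = 1 if all 4 edges of H are present in G. Then P[X_H = 1] = p^{4} = (3/4)^{4} = 81/256.
Summing the indicators: E[X] = Σ_H E[X_H] = 105 · p^{4} = 105 · 81/256 = 8505/256.
Numerically: E[X] ≈ 33.2.

E[X] = 105 · (3/4)^{4} = 8505/256 ≈ 33.2.


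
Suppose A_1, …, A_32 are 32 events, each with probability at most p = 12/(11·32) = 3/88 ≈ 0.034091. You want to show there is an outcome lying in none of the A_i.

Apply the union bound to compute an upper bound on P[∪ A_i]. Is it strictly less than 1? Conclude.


Union bound: P[∪_{i=1}^{32} A_i] ≤ Σ_i P[A_i] ≤ 32·p = 32·(3/88) = 12/11.
Numerically: 12/11 ≈ 1.090909.
Is 12/11 < 1? NO.
Since the bound 12/11 is ≥ 1, the union bound is uninformative here; it does NOT by itself certify existence.

32·p = 12/11 ≈ 1.090909; existence NOT certified by the union bound.


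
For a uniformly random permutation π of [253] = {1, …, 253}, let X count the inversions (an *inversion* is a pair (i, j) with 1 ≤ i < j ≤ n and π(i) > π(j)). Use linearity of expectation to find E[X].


Write X = Σ X_I over the C(253, 2) = 31878 pairs i < j, with X_I the indicator of one inversion.
There are 31878 indicators.
For each fixed pair i < j, the values π(i) and π(j) are two distinct elements of {1, …, 253} in uniformly random order; by symmetry P[π(i) > π(j)] = 1/2.
By linearity: E[X] = 31878 · (1/2) = C(253, 2) · (1/2) = 31878/2 = 15939 ≈ 15939.0000.

E[X] = 15939 = 15939.0000.


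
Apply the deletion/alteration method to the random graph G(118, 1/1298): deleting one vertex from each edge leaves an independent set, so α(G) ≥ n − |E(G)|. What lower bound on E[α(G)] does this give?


E[|E(G)|] = C(118, 2)·p = 6903 · (1/1298) = 117/22.
E[α(G)] ≥ n − E[|E(G)|] = 118 − 117/22 = 2479/22.
Numerically: ≈ 112.681818.
(This is only a lower bound; the true E[α(G)] may be larger.)

E[α(G)] ≥ 2479/22 ≈ 112.681818.


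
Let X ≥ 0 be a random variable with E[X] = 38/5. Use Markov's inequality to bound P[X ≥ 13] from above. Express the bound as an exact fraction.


μ = E[X] = 38/5, a = 13.
Markov: P[X ≥ 13] ≤ μ/a = (38/5)/13 = 38/65.
Numerically: ≈ 0.585.
(Since a = 13 > μ = 7.600, the bound 38/65 is < 1 and informative.)

P[X ≥ 13] ≤ 38/65 ≈ 0.585.


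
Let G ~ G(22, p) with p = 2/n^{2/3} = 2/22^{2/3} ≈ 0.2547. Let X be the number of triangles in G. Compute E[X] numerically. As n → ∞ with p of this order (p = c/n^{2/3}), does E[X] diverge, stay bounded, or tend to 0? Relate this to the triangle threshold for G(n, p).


Number of potential triangles: C(22, 3) = 1540.
Each occurs with probability p³ ≈ (0.2547)³ ≈ 1.652893e-02.
By linearity: E[X] = C(22, 3)·p³ ≈ 1540 · 1.652893e-02 ≈ 25.4545.
Since α = 2/3 < 1, p = c/n^{2/3} ≫ 1/n is above the triangle threshold p ~ 1/n. Asymptotically E[X] ~ (c³/6)·n^{3(1−α)} = (2³/6)·n^{1} → ∞; triangles are abundant w.h.p.

E[X] ≈ 25.4545; in regime p = Θ(1/n^{2/3}) E[X] diverges (above the triangle threshold p ~ 1/n).


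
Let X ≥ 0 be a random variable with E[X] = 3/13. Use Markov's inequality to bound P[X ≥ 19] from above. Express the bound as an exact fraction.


μ = E[X] = 3/13, a = 19.
Markov: P[X ≥ 19] ≤ μ/a = (3/13)/19 = 3/247.
Numerically: ≈ 0.012146.
(Since a = 19 > μ = 0.230769, the bound 3/247 is < 1 and informative.)

P[X ≥ 19] ≤ 3/247 ≈ 0.012146.


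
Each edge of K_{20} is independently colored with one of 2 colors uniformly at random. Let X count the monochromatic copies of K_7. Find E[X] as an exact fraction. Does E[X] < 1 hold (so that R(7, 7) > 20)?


E[X] = C(20, 7) · 2^{1 − 21} = 77520 · 2^{−20} = 77520/1048576.
As a reduced fraction: E[X] = 4845/65536 ≈ 0.0739.
Is E[X] < 1? YES.
Since E[X] < 1, there exists a 2-coloring of K_{20} with no monochromatic K_7; hence R(7, 7) > 20.

E[X] = 4845/65536 ≈ 0.0739; E[X] < 1, so R(7, 7) > 20.


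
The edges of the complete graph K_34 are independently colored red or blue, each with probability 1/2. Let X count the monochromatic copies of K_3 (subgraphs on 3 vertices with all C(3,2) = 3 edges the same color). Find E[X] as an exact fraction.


Let X = Σ_S X_S over the C(34, 3) = 5984 subsets S of size 3, where X_S = 1 if the K_3 on S is monochromatic.
For a fixed S, the K_3 on S has C(3, 2) = 3 edges. P[all 3 edges red] = (1/2)^3, and likewise for blue, so P[monochromatic] = 2·(1/2)^3 = 2^{1 − 3} = 1/4.
By linearity of expectation: E[X] = C(34, 3) · 2^{1 − 3} = 5984 · 1/4 = 1496.
Numerically: E[X] ≈ 1496.00000.

E[X] = C(34,3)·2^(1−C(3,2)) = 1496 ≈ 1496.00000.


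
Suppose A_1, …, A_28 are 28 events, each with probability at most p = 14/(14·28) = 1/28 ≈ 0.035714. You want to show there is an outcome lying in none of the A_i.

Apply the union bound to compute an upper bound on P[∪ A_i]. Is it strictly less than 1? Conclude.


Union bound: P[∪_{i=1}^{28} A_i] ≤ Σ_i P[A_i] ≤ 28·p = 28·(1/28) = 1.
Numerically: 1 ≈ 1.000000.
Is 1 < 1? NO.
Since the bound 1 is ≥ 1, the union bound is uninformative here; it does NOT by itself certify existence.

28·p = 1 ≈ 1.000000; existence NOT certified by the union bound.


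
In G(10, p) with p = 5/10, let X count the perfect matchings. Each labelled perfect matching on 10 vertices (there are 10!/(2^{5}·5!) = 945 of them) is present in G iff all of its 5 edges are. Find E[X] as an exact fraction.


K_10 has 10!/(2^{5}·5!) = 945 labelled perfect matchings.
For each such perfect matching H, let X_H = 1 if all 5 edges of H are present in G. Then P[X_H = 1] = p^{5} = (1/2)^{5} = 1/32.
By linearity of expectation: E[X] = Σ_H E[X_H] = 945 · p^{5} = 945 · 1/32 = 945/32.
Numerically: E[X] ≈ 29.5.

E[X] = 945 · (1/2)^{5} = 945/32 ≈ 29.5.


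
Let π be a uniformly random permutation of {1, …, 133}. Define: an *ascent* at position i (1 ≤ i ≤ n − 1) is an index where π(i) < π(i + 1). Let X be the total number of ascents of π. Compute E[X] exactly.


Write X = Σ X_I over i = 1, …, 132, with X_I the indicator of one ascent.
There are 132 indicators.
For each fixed i, the pair (π(i), π(i+1)) is a uniformly random ordered pair of distinct values from {1, …, 133}; by symmetry P[π(i) < π(i+1)] = 1/2.
By linearity: E[X] = 132 · (1/2) = (133 − 1) · (1/2) = 66 ≈ 66.00000.

E[X] = 66 = 66.00000.


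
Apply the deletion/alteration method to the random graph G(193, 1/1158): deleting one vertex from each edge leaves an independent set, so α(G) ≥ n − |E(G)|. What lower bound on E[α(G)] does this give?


E[|E(G)|] = C(193, 2)·p = 18528 · (1/1158) = 16.
E[α(G)] ≥ n − E[|E(G)|] = 193 − 16 = 177.
Numerically: ≈ 177.0000.
(This is only a lower bound; the true E[α(G)] may be larger.)

E[α(G)] ≥ 177 ≈ 177.0000.


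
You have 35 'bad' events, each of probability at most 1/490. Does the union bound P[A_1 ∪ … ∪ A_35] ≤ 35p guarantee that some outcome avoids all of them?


Union bound: P[∪_{i=1}^{35} A_i] ≤ Σ_i P[A_i] ≤ 35·p = 35·(1/490) = 1/14.
Numerically: 1/14 ≈ 0.071.
Is 1/14 < 1? YES.
Since P[∪ A_i] ≤ 1/14 < 1, the complement has P[∩ A_i^c] ≥ 1 − 1/14 = 13/14 > 0, so some outcome avoids every A_i.

35·p = 1/14 ≈ 0.071; existence CERTIFIED by the union bound.


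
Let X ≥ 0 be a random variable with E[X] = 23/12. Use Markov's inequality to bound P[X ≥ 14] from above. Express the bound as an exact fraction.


μ = E[X] = 23/12, a = 14.
Markov: P[X ≥ 14] ≤ μ/a = (23/12)/14 = 23/168.
Numerically: ≈ 0.136905.
(Since a = 14 > μ = 1.916667, the bound 23/168 is < 1 and informative.)

P[X ≥ 14] ≤ 23/168 ≈ 0.136905.


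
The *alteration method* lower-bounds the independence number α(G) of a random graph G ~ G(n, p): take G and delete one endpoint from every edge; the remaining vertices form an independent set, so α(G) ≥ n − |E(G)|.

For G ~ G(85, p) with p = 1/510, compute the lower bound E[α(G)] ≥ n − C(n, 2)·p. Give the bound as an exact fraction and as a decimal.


E[|E(G)|] = C(85, 2)·p = 3570 · (1/510) = 7.
E[α(G)] ≥ n − E[|E(G)|] = 85 − 7 = 78.
Numerically: ≈ 78.000000.
(This is only a lower bound; the true E[α(G)] may be larger.)

E[α(G)] ≥ 78 ≈ 78.000000.


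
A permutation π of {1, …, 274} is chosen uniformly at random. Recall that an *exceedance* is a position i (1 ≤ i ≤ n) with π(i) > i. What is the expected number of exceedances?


Write X = Σ_{i=1}^{274} X_i, where X_i = 1_{π(i) > i}.
For each fixed i, π(i) is uniform over {1, …, 274} (marginal of a uniform permutation), so P[π(i) > i] = (n − i)/n. Summing: Σ_{i=1}^{274} (n − i)/n = (0 + 1 + … + 273)/274 = 274(274 − 1)/(2·274) = (274 − 1)/2.
Hence E[X] = Σ_{i=1}^{274} (274 − i)/274 = 273/2 ≈ 136.500.

E[X] = 273/2 = 136.500.


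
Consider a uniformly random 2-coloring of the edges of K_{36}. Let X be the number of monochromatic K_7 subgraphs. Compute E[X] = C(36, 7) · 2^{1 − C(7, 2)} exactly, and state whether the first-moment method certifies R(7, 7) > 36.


E[X] = C(36, 7) · 2^{1 − 21} = 8347680 · 2^{−20} = 8347680/1048576.
As a reduced fraction: E[X] = 260865/32768 ≈ 7.9609680.
Is E[X] < 1? NO.
Since E[X] ≥ 1, the first-moment bound is inconclusive at n = 36; it does NOT by itself certify R(7, 7) > 36.

E[X] = 260865/32768 ≈ 7.9609680; E[X] ≥ 1; first-moment method inconclusive here.


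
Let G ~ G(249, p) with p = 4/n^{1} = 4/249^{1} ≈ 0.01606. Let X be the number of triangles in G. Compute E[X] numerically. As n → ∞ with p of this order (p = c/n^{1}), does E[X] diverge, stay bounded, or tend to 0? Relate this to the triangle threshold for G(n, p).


Number of potential triangles: C(249, 3) = 2542124.
Each occurs with probability p³ ≈ (0.01606)³ ≈ 4.145548e-06.
By linearity: E[X] = C(249, 3)·p³ ≈ 2542124 · 4.145548e-06 ≈ 10.5385.
Here α = 1, so p = 4/n is exactly at the triangle threshold p ~ 1/n. Asymptotically E[X] → c³/6 = 4³/6 = 32/3 ≈ 10.6667, a bounded constant. In this regime the triangle count is asymptotically Poisson(c³/6).

E[X] ≈ 10.5385; in regime p = Θ(1/n^{1}) E[X] stays bounded (at the triangle threshold p ~ 1/n).


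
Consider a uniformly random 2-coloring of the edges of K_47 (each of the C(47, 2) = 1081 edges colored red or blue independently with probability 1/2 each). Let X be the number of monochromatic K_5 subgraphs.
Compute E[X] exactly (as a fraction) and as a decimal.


Let X = Σ_S X_S over the C(47, 5) = 1533939 subsets S of size 5, where X_S = 1 if the K_5 on S is monochromatic.
For a fixed S, the K_5 on S has C(5, 2) = 10 edges. P[all 10 edges red] = (1/2)^10, and likewise for blue, so P[monochromatic] = 2·(1/2)^10 = 2^{1 − 10} = 1/512.
By linearity: E[X] = C(47, 5) · 2^{1 − 10} = 1533939 · 1/512 = 1533939/512.
Numerically: E[X] ≈ 2995.97461.

E[X] = C(47,5)·2^(1−C(5,2)) = 1533939/512 ≈ 2995.97461.


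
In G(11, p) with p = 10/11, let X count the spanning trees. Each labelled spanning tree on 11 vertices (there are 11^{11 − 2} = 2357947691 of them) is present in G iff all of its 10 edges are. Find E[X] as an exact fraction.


K_11 has 11^{11 − 2} = 2357947691 labelled spanning trees.
For each such spanning tree H, let X_H = 1 if all 10 edges of H are present in G. Then P[X_H = 1] = p^{10} = (10/11)^{10} = 10000000000/25937424601.
By linearity: E[X] = Σ_H E[X_H] = 2357947691 · p^{10} = 2357947691 · 10000000000/25937424601 = 10000000000/11.
Numerically: E[X] ≈ 9.09e+08.

E[X] = 2357947691 · (10/11)^{10} = 10000000000/11 ≈ 9.09e+08.


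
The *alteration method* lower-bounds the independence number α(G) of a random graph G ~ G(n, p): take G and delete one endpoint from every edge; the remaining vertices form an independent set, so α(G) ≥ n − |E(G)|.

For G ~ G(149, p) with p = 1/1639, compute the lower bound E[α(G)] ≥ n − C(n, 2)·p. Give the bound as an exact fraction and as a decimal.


E[|E(G)|] = C(149, 2)·p = 11026 · (1/1639) = 74/11.
E[α(G)] ≥ n − E[|E(G)|] = 149 − 74/11 = 1565/11.
Numerically: ≈ 142.27273.
(This is only a lower bound; the true E[α(G)] may be larger.)

E[α(G)] ≥ 1565/11 ≈ 142.27273.


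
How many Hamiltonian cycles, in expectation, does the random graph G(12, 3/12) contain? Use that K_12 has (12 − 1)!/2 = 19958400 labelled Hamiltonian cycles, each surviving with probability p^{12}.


K_12 has (12 − 1)!/2 = 19958400 labelled Hamiltonian cycles.
For each such Hamiltonian cycle H, let X_H = 1 if all 12 edges of H are present in G. Then P[X_H = 1] = p^{12} = (1/4)^{12} = 1/16777216.
By linearity of expectation: E[X] = Σ_H E[X_H] = 19958400 · p^{12} = 19958400 · 1/16777216 = 155925/131072.
Numerically: E[X] ≈ 1.19.

E[X] = 19958400 · (1/4)^{12} = 155925/131072 ≈ 1.19.


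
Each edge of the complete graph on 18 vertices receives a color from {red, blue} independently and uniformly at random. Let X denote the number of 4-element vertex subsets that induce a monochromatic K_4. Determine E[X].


Let X = Σ_S X_S over the C(18, 4) = 3060 subsets S of size 4, where X_S = 1 if the K_4 on S is monochromatic.
For a fixed S, the K_4 on S has C(4, 2) = 6 edges. P[all 6 edges red] = (1/2)^6, and likewise for blue, so P[monochromatic] = 2·(1/2)^6 = 2^{1 − 6} = 1/32.
By linearity of expectation: E[X] = C(18, 4) · 2^{1 − 6} = 3060 · 1/32 = 765/8.
Numerically: E[X] ≈ 95.625.

E[X] = C(18,4)·2^(1−C(4,2)) = 765/8 ≈ 95.625.


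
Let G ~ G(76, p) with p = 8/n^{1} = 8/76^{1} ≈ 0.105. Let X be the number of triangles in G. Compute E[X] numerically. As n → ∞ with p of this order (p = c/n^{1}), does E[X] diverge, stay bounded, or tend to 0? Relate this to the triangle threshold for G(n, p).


Number of potential triangles: C(76, 3) = 70300.
Each occurs with probability p³ ≈ (0.105)³ ≈ 1.16635e-03.
By linearity: E[X] = C(76, 3)·p³ ≈ 70300 · 1.16635e-03 ≈ 81.994.
Here α = 1, so p = 8/n is exactly at the triangle threshold p ~ 1/n. Asymptotically E[X] → c³/6 = 8³/6 = 256/3 ≈ 85.333, a bounded constant. In this regime the triangle count is asymptotically Poisson(c³/6).

E[X] ≈ 81.994; in regime p = Θ(1/n^{1}) E[X] stays bounded (at the triangle threshold p ~ 1/n).


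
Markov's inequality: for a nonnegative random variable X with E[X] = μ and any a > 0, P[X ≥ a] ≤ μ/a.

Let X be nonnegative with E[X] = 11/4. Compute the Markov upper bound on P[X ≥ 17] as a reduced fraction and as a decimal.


μ = E[X] = 11/4, a = 17.
Markov: P[X ≥ 17] ≤ μ/a = (11/4)/17 = 11/68.
Numerically: ≈ 0.16176.
(Since a = 17 > μ = 2.75000, the bound 11/68 is < 1 and informative.)

P[X ≥ 17] ≤ 11/68 ≈ 0.16176.


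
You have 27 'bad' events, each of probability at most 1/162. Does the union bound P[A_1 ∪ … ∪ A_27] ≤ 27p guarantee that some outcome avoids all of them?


Union bound: P[∪_{i=1}^{27} A_i] ≤ Σ_i P[A_i] ≤ 27·p = 27·(1/162) = 1/6.
Numerically: 1/6 ≈ 0.1667.
Is 1/6 < 1? YES.
Since P[∪ A_i] ≤ 1/6 < 1, the complement has P[∩ A_i^c] ≥ 1 − 1/6 = 5/6 > 0, so some outcome avoids every A_i.

27·p = 1/6 ≈ 0.1667; existence CERTIFIED by the union bound.


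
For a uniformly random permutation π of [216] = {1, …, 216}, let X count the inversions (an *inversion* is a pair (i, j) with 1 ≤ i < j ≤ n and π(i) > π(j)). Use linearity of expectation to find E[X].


Write X = Σ X_I over the C(216, 2) = 23220 pairs i < j, with X_I the indicator of one inversion.
There are 23220 indicators.
For each fixed pair i < j, the values π(i) and π(j) are two distinct elements of {1, …, 216} in uniformly random order; by symmetry P[π(i) > π(j)] = 1/2.
By linearity: E[X] = 23220 · (1/2) = C(216, 2) · (1/2) = 23220/2 = 11610 ≈ 11610.000.

E[X] = 11610 = 11610.000.


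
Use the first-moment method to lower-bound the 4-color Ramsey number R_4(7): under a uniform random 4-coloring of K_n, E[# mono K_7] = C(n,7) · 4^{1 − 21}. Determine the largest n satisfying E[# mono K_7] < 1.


We need C(n, 7) · 4^{1 − 21} < 1, i.e. C(n, 7) < 4^{21 − 1} = 1099511627776.
Check values of n near the boundary:
  n = 178: C(178, 7) = 996867063280; 996867063280 < 1099511627776? YES
  n = 179: C(179, 7) = 1037437234460; 1037437234460 < 1099511627776? YES
  n = 180: C(180, 7) = 1079414463600; 1079414463600 < 1099511627776? YES
  n = 181: C(181, 7) = 1122839183400; 1122839183400 < 1099511627776? NO
  n = 182: C(182, 7) = 1167752750736; 1167752750736 < 1099511627776? NO
  n = 183: C(183, 7) = 1214197462413; 1214197462413 < 1099511627776? NO
The largest n with C(n, 7) < 1099511627776 is n = 180 (where E[X] = 67463403975/68719476736 ≈ 0.9817). Hence R_4(7) > 180, i.e. R_4(7) ≥ 181.

Largest n = 180; hence R_4(7) > 180.


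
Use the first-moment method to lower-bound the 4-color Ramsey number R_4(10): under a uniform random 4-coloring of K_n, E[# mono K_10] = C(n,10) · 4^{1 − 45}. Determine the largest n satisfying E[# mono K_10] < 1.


We need C(n, 10) · 4^{1 − 45} < 1, i.e. C(n, 10) < 4^{45 − 1} = 309485009821345068724781056.
Check values of n near the boundary:
  n = 2018: C(2018, 10) = 301820606687612220663963508; 301820606687612220663963508 < 309485009821345068724781056? YES
  n = 2019: C(2019, 10) = 303322949179835278009229628; 303322949179835278009229628 < 309485009821345068724781056? YES
  n = 2020: C(2020, 10) = 304832018578739931133653656; 304832018578739931133653656 < 309485009821345068724781056? YES
  n = 2021: C(2021, 10) = 306347841644770462864800616; 306347841644770462864800616 < 309485009821345068724781056? YES
  n = 2022: C(2022, 10) = 307870445231474093395937796; 307870445231474093395937796 < 309485009821345068724781056? YES
  n = 2023: C(2023, 10) = 309399856285778485315440716; 309399856285778485315440716 < 309485009821345068724781056? YES
  n = 2024: C(2024, 10) = 310936101848269937576192656; 310936101848269937576192656 < 309485009821345068724781056? NO
  n = 2025: C(2025, 10) = 312479209053472269772600560; 312479209053472269772600560 < 309485009821345068724781056? NO
  n = 2026: C(2026, 10) = 314029205130126398094885285; 314029205130126398094885285 < 309485009821345068724781056? NO
The largest n with C(n, 10) < 309485009821345068724781056 is n = 2023 (where E[X] = 77349964071444621328860179/77371252455336267181195264 ≈ 0.99972). Hence R_4(10) > 2023, i.e. R_4(10) ≥ 2024.

Largest n = 2023; hence R_4(10) > 2023.


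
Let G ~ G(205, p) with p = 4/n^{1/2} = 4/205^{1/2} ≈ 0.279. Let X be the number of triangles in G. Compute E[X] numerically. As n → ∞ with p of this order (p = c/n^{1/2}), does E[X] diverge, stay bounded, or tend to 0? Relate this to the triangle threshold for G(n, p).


Number of potential triangles: C(205, 3) = 1414910.
Each occurs with probability p³ ≈ (0.279)³ ≈ 2.18047e-02.
By linearity: E[X] = C(205, 3)·p³ ≈ 1414910 · 2.18047e-02 ≈ 30851.622.
Since α = 1/2 < 1, p = c/n^{1/2} ≫ 1/n is above the triangle threshold p ~ 1/n. Asymptotically E[X] ~ (c³/6)·n^{3(1−α)} = (4³/6)·n^{1.5} → ∞; triangles are abundant w.h.p.

E[X] ≈ 30851.622; in regime p = Θ(1/n^{1/2}) E[X] diverges (above the triangle threshold p ~ 1/n).


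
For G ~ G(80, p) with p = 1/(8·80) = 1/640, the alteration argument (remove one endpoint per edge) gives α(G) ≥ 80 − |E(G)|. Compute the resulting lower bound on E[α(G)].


E[|E(G)|] = C(80, 2)·p = 3160 · (1/640) = 79/16.
E[α(G)] ≥ n − E[|E(G)|] = 80 − 79/16 = 1201/16.
Numerically: ≈ 75.06250.
(This is only a lower bound; the true E[α(G)] may be larger.)

E[α(G)] ≥ 1201/16 ≈ 75.06250.


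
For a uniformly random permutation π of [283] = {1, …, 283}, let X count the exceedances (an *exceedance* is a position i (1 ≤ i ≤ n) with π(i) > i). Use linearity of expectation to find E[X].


Write X = Σ_{i=1}^{283} X_i, where X_i = 1_{π(i) > i}.
For each fixed i, π(i) is uniform over {1, …, 283} (marginal of a uniform permutation), so P[π(i) > i] = (n − i)/n. Summing: Σ_{i=1}^{283} (n − i)/n = (0 + 1 + … + 282)/283 = 283(283 − 1)/(2·283) = (283 − 1)/2.
Hence E[X] = Σ_{i=1}^{283} (283 − i)/283 = 141 ≈ 141.000000.

E[X] = 141 = 141.000000.


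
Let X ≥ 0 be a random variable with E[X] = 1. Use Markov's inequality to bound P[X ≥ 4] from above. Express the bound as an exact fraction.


μ = E[X] = 1, a = 4.
Markov: P[X ≥ 4] ≤ μ/a = (1)/4 = 1/4.
Numerically: ≈ 0.2500.
(Since a = 4 > μ = 1.0000, the bound 1/4 is < 1 and informative.)

P[X ≥ 4] ≤ 1/4 ≈ 0.2500.


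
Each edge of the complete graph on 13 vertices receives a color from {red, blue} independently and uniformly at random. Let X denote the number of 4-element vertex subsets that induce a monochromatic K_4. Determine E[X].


Let X = Σ_S X_S over the C(13, 4) = 715 subsets S of size 4, where X_S = 1 if the K_4 on S is monochromatic.
For a fixed S, the K_4 on S has C(4, 2) = 6 edges. P[all 6 edges red] = (1/2)^6, and likewise for blue, so P[monochromatic] = 2·(1/2)^6 = 2^{1 − 6} = 1/32.
By linearity: E[X] = C(13, 4) · 2^{1 − 6} = 715 · 1/32 = 715/32.
Numerically: E[X] ≈ 22.344.

E[X] = C(13,4)·2^(1−C(4,2)) = 715/32 ≈ 22.344.


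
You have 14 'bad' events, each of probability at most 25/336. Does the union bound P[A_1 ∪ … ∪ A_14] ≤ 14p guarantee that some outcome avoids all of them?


Union bound: P[∪_{i=1}^{14} A_i] ≤ Σ_i P[A_i] ≤ 14·p = 14·(25/336) = 25/24.
Numerically: 25/24 ≈ 1.0417.
Is 25/24 < 1? NO.
Since the bound 25/24 is ≥ 1, the union bound is uninformative here; it does NOT by itself certify existence.

14·p = 25/24 ≈ 1.0417; existence NOT certified by the union bound.


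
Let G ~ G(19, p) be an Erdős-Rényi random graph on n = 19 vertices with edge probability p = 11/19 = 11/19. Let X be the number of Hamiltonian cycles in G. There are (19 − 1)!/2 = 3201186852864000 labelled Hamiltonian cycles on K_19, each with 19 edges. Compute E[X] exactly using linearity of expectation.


K_19 has (19 − 1)!/2 = 3201186852864000 labelled Hamiltonian cycles.
For each such Hamiltonian cycle H, let X_H = 1 if all 19 edges of H are present in G. Then P[X_H = 1] = p^{19} = (11/19)^{19} = 61159090448414546291/1978419655660313589123979.
By linearity of expectation: E[X] = Σ_H E[X_H] = 3201186852864000 · p^{19} = 3201186852864000 · 61159090448414546291/1978419655660313589123979 = 195781676276584883979724733927424000/1978419655660313589123979.
Numerically: E[X] ≈ 9.9e+10.

E[X] = 3201186852864000 · (11/19)^{19} = 195781676276584883979724733927424000/1978419655660313589123979 ≈ 9.9e+10.


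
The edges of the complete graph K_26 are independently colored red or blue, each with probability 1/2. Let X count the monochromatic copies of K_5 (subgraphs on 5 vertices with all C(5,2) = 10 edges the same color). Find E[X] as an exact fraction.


Let X = Σ_S X_S over the C(26, 5) = 65780 subsets S of size 5, where X_S = 1 if the K_5 on S is monochromatic.
For a fixed S, the K_5 on S has C(5, 2) = 10 edges. P[all 10 edges red] = (1/2)^10, and likewise for blue, so P[monochromatic] = 2·(1/2)^10 = 2^{1 − 10} = 1/512.
Summing: E[X] = C(26, 5) · 2^{1 − 10} = 65780 · 1/512 = 16445/128.
Numerically: E[X] ≈ 128.476562.

E[X] = C(26,5)·2^(1−C(5,2)) = 16445/128 ≈ 128.476562.


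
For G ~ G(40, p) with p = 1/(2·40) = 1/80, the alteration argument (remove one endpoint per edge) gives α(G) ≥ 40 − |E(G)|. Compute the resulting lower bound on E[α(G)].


E[|E(G)|] = C(40, 2)·p = 780 · (1/80) = 39/4.
E[α(G)] ≥ n − E[|E(G)|] = 40 − 39/4 = 121/4.
Numerically: ≈ 30.250.
(This is only a lower bound; the true E[α(G)] may be larger.)

E[α(G)] ≥ 121/4 ≈ 30.250.


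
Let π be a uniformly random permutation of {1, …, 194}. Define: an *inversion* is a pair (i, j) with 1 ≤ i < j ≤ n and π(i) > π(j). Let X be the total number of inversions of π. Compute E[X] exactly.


Write X = Σ X_I over the C(194, 2) = 18721 pairs i < j, with X_I the indicator of one inversion.
There are 18721 indicators.
For each fixed pair i < j, the values π(i) and π(j) are two distinct elements of {1, …, 194} in uniformly random order; by symmetry P[π(i) > π(j)] = 1/2.
By linearity: E[X] = 18721 · (1/2) = C(194, 2) · (1/2) = 18721/2 = 18721/2 ≈ 9360.500.

E[X] = 18721/2 = 9360.500.


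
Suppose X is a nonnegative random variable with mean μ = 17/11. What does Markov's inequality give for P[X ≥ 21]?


μ = E[X] = 17/11, a = 21.
Markov: P[X ≥ 21] ≤ μ/a = (17/11)/21 = 17/231.
Numerically: ≈ 0.074.
(Since a = 21 > μ = 1.545, the bound 17/231 is < 1 and informative.)

P[X ≥ 21] ≤ 17/231 ≈ 0.074.


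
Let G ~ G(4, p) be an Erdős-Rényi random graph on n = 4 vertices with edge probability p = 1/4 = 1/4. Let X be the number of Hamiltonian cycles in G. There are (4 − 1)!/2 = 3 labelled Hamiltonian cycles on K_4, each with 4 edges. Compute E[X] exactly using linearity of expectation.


K_4 has (4 − 1)!/2 = 3 labelled Hamiltonian cycles.
For each such Hamiltonian cycle H, let X_H = 1 if all 4 edges of H are present in G. Then P[X_H = 1] = p^{4} = (1/4)^{4} = 1/256.
By linearity of expectation: E[X] = Σ_H E[X_H] = 3 · p^{4} = 3 · 1/256 = 3/256.
Numerically: E[X] ≈ 0.0117.

E[X] = 3 · (1/4)^{4} = 3/256 ≈ 0.0117.


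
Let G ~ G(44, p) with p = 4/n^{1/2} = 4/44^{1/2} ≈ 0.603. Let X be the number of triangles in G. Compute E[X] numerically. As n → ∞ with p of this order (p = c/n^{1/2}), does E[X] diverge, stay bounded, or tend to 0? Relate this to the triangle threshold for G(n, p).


Number of potential triangles: C(44, 3) = 13244.
Each occurs with probability p³ ≈ (0.603)³ ≈ 2.19281e-01.
By linearity: E[X] = C(44, 3)·p³ ≈ 13244 · 2.19281e-01 ≈ 2904.157.
Since α = 1/2 < 1, p = c/n^{1/2} ≫ 1/n is above the triangle threshold p ~ 1/n. Asymptotically E[X] ~ (c³/6)·n^{3(1−α)} = (4³/6)·n^{1.5} → ∞; triangles are abundant w.h.p.

E[X] ≈ 2904.157; in regime p = Θ(1/n^{1/2}) E[X] diverges (above the triangle threshold p ~ 1/n).


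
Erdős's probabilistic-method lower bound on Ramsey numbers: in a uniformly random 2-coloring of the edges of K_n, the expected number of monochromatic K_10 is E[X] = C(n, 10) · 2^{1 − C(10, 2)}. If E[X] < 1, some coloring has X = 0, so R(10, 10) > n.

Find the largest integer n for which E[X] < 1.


We need C(n, 10) · 2^{1 − 45} < 1, i.e. C(n, 10) < 2^{45 − 1} = 17592186044416.
Check values of n near the boundary:
  n = 97: C(97, 10) = 12576469727536; 12576469727536 < 17592186044416? YES
  n = 98: C(98, 10) = 14005614014756; 14005614014756 < 17592186044416? YES
  n = 99: C(99, 10) = 15579278510796; 15579278510796 < 17592186044416? YES
  n = 100: C(100, 10) = 17310309456440; 17310309456440 < 17592186044416? YES
  n = 101: C(101, 10) = 19212541264840; 19212541264840 < 17592186044416? NO
  n = 102: C(102, 10) = 21300860967540; 21300860967540 < 17592186044416? NO
  n = 103: C(103, 10) = 23591276125340; 23591276125340 < 17592186044416? NO
The largest n with C(n, 10) < 17592186044416 is n = 100 (where E[X] = 2163788682055/2199023255552 ≈ 0.98398). Hence R(10, 10) > 100, i.e. R(10, 10) ≥ 101.

Largest n = 100; hence R(10, 10) > 100.


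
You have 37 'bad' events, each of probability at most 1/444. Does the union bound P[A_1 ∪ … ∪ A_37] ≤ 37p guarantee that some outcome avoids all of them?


Union bound: P[∪_{i=1}^{37} A_i] ≤ Σ_i P[A_i] ≤ 37·p = 37·(1/444) = 1/12.
Numerically: 1/12 ≈ 0.0833.
Is 1/12 < 1? YES.
Since P[∪ A_i] ≤ 1/12 < 1, the complement has P[∩ A_i^c] ≥ 1 − 1/12 = 11/12 > 0, so some outcome avoids every A_i.

37·p = 1/12 ≈ 0.0833; existence CERTIFIED by the union bound.


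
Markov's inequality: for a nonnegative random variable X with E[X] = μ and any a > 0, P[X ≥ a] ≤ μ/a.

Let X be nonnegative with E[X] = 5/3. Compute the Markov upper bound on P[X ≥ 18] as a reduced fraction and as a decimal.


μ = E[X] = 5/3, a = 18.
Markov: P[X ≥ 18] ≤ μ/a = (5/3)/18 = 5/54.
Numerically: ≈ 0.09259.
(Since a = 18 > μ = 1.66667, the bound 5/54 is < 1 and informative.)

P[X ≥ 18] ≤ 5/54 ≈ 0.09259.


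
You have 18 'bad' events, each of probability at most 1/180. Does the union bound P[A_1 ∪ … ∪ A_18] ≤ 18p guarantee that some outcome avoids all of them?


Union bound: P[∪_{i=1}^{18} A_i] ≤ Σ_i P[A_i] ≤ 18·p = 18·(1/180) = 1/10.
Numerically: 1/10 ≈ 0.100000.
Is 1/10 < 1? YES.
Since P[∪ A_i] ≤ 1/10 < 1, the complement has P[∩ A_i^c] ≥ 1 − 1/10 = 9/10 > 0, so some outcome avoids every A_i.

18·p = 1/10 ≈ 0.100000; existence CERTIFIED by the union bound.


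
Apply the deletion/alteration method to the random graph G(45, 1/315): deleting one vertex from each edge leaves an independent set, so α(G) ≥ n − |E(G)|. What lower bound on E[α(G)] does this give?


E[|E(G)|] = C(45, 2)·p = 990 · (1/315) = 22/7.
E[α(G)] ≥ n − E[|E(G)|] = 45 − 22/7 = 293/7.
Numerically: ≈ 41.857.
(This is only a lower bound; the true E[α(G)] may be larger.)

E[α(G)] ≥ 293/7 ≈ 41.857.


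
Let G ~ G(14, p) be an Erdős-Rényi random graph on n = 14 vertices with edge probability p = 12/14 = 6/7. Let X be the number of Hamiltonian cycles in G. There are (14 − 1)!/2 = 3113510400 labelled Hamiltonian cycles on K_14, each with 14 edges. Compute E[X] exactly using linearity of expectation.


K_14 has (14 − 1)!/2 = 3113510400 labelled Hamiltonian cycles.
For each such Hamiltonian cycle H, let X_H = 1 if all 14 edges of H are present in G. Then P[X_H = 1] = p^{14} = (6/7)^{14} = 78364164096/678223072849.
By linearity of expectation: E[X] = Σ_H E[X_H] = 3113510400 · p^{14} = 3113510400 · 78364164096/678223072849 = 34855377128600371200/96889010407.
Numerically: E[X] ≈ 3.6e+08.

E[X] = 3113510400 · (6/7)^{14} = 34855377128600371200/96889010407 ≈ 3.6e+08.


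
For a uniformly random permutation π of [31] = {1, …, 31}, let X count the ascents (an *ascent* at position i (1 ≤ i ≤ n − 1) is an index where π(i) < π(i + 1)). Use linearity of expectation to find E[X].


Write X = Σ X_I over i = 1, …, 30, with X_I the indicator of one ascent.
There are 30 indicators.
For each fixed i, the pair (π(i), π(i+1)) is a uniformly random ordered pair of distinct values from {1, …, 31}; by symmetry P[π(i) < π(i+1)] = 1/2.
By linearity: E[X] = 30 · (1/2) = (31 − 1) · (1/2) = 15 ≈ 15.000.

E[X] = 15 = 15.000.


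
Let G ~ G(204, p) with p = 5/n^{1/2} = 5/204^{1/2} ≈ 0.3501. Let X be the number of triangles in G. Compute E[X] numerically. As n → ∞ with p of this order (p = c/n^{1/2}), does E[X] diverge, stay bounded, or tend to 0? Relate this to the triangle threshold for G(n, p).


Number of potential triangles: C(204, 3) = 1394204.
Each occurs with probability p³ ≈ (0.3501)³ ≈ 4.290074e-02.
By linearity: E[X] = C(204, 3)·p³ ≈ 1394204 · 4.290074e-02 ≈ 59812.3803.
Since α = 1/2 < 1, p = c/n^{1/2} ≫ 1/n is above the triangle threshold p ~ 1/n. Asymptotically E[X] ~ (c³/6)·n^{3(1−α)} = (5³/6)·n^{1.5} → ∞; triangles are abundant w.h.p.

E[X] ≈ 59812.3803; in regime p = Θ(1/n^{1/2}) E[X] diverges (above the triangle threshold p ~ 1/n).


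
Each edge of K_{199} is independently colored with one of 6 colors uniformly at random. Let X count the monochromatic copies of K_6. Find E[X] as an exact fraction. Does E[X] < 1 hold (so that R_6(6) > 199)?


E[X] = C(199, 6) · 6^{1 − 15} = 79936367511 · 6^{−14} = 79936367511/78364164096.
As a reduced fraction: E[X] = 26645455837/26121388032 ≈ 1.0201.
Is E[X] < 1? NO.
Since E[X] ≥ 1, the first-moment bound is inconclusive at n = 199; it does NOT by itself certify R_6(6) > 199.

E[X] = 26645455837/26121388032 ≈ 1.0201; E[X] ≥ 1; first-moment method inconclusive here.


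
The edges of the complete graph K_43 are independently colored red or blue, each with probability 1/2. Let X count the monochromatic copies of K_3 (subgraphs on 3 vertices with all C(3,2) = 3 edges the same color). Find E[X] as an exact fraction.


Let X = Σ_S X_S over the C(43, 3) = 12341 subsets S of size 3, where X_S = 1 if the K_3 on S is monochromatic.
For a fixed S, the K_3 on S has C(3, 2) = 3 edges. P[all 3 edges red] = (1/2)^3, and likewise for blue, so P[monochromatic] = 2·(1/2)^3 = 2^{1 − 3} = 1/4.
By linearity of expectation: E[X] = C(43, 3) · 2^{1 − 3} = 12341 · 1/4 = 12341/4.
Numerically: E[X] ≈ 3085.250.

E[X] = C(43,3)·2^(1−C(3,2)) = 12341/4 ≈ 3085.250.


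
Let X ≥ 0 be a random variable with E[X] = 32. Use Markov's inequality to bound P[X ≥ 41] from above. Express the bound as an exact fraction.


μ = E[X] = 32, a = 41.
Markov: P[X ≥ 41] ≤ μ/a = (32)/41 = 32/41.
Numerically: ≈ 0.7805.
(Since a = 41 > μ = 32.0000, the bound 32/41 is < 1 and informative.)

P[X ≥ 41] ≤ 32/41 ≈ 0.7805.


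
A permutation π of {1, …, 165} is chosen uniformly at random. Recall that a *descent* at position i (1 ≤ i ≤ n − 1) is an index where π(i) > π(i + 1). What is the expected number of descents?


Write X = Σ X_I over i = 1, …, 164, with X_I the indicator of one descent.
There are 164 indicators.
For each fixed i, the pair (π(i), π(i+1)) is a uniformly random ordered pair of distinct values from {1, …, 165}; by symmetry P[π(i) > π(i+1)] = 1/2.
By linearity: E[X] = 164 · (1/2) = (165 − 1) · (1/2) = 82 ≈ 82.0000.

E[X] = 82 = 82.0000.
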